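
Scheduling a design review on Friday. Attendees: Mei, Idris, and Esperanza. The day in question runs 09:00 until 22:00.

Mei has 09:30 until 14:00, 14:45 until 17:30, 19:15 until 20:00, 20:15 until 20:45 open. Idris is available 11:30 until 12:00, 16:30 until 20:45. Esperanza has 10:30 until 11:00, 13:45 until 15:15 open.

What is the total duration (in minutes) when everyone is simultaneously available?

Mei ∩ Idris: 11:30-12:00, 16:30-17:30, 19:15-20:00, 20:15-20:45.
Mei ∩ Idris ∩ Esperanza: ∅.
There is no time when everyone is free.
There is no common window, so the total is 0 minutes.

0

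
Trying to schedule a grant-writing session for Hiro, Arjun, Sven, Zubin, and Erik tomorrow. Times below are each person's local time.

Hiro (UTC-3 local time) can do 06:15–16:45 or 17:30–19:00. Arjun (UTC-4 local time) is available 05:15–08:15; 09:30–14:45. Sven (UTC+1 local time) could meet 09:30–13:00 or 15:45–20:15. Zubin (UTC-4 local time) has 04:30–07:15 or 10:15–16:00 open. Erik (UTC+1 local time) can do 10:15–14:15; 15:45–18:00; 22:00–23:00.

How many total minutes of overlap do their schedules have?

255

Hiro in UTC: 09:15-19:45, 20:30-22:00 (add 3h to convert from UTC-3).
Arjun in UTC: 09:15-12:15, 13:30-18:45 (add 4h to convert from UTC-4).
Sven in UTC: 08:30-12:00, 14:45-19:15 (subtract 1h to convert from UTC+1).
Zubin in UTC: 08:30-11:15, 14:15-20:00 (add 4h to convert from UTC-4).
Erik in UTC: 09:15-13:15, 14:45-17:00, 21:00-22:00 (subtract 1h to convert from UTC+1).
Hiro ∩ Arjun: 09:15-12:15, 13:30-18:45.
Hiro ∩ Arjun ∩ Sven: 09:15-12:00, 14:45-18:45.
Hiro ∩ Arjun ∩ Sven ∩ Zubin: 09:15-11:15, 14:45-18:45.
Hiro ∩ Arjun ∩ Sven ∩ Zubin ∩ Erik: 09:15-11:15, 14:45-17:00.
Those are the intersection windows.
Summing the common windows: 120 + 135 = 255 minutes.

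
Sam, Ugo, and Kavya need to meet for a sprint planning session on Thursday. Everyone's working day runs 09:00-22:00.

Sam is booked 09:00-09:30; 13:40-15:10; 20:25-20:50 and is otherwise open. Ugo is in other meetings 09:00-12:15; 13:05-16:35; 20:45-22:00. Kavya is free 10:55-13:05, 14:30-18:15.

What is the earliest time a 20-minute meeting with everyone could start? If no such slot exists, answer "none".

Sam free: 09:30-13:40, 15:10-20:25, 20:50-22:00 (invert busy blocks within the working day).
Ugo free: 12:15-13:05, 16:35-20:45 (invert busy blocks within the working day).
Kavya free: 10:55-13:05, 14:30-18:15.
Sam ∩ Ugo: 12:15-13:05, 16:35-20:25.
Sam ∩ Ugo ∩ Kavya: 12:15-13:05, 16:35-18:15.
The first common window of at least 20 minutes is 12:15-13:05, so the earliest start is 12:15.

12:15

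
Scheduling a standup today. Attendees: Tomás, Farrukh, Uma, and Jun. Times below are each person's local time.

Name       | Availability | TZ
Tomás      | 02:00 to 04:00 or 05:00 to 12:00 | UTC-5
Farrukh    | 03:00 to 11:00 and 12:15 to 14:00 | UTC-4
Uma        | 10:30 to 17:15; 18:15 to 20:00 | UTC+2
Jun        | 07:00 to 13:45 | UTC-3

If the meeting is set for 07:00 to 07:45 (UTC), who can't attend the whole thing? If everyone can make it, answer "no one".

Jun, Uma

Tomás in UTC: 07:00-09:00, 10:00-17:00 (add 5h to convert from UTC-5).
Farrukh in UTC: 07:00-15:00, 16:15-18:00 (add 4h to convert from UTC-4).
Uma in UTC: 08:30-15:15, 16:15-18:00 (subtract 2h to convert from UTC+2).
Jun in UTC: 10:00-16:45 (add 3h to convert from UTC-3).
Tomás: free for 07:00-07:45. Farrukh: free for 07:00-07:45. Uma: not fully free for 07:00-07:45. Jun: not fully free for 07:00-07:45.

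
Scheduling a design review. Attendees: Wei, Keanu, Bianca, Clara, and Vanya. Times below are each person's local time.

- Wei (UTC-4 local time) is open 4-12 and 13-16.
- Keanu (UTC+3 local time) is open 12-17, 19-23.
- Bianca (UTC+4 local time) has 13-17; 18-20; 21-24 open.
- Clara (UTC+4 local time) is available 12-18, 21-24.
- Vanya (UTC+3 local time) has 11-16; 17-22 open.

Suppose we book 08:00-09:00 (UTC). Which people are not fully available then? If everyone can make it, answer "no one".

Wei in UTC: 08:00-16:00, 17:00-20:00 (add 4h to convert from UTC-4).
Keanu in UTC: 09:00-14:00, 16:00-20:00 (subtract 3h to convert from UTC+3).
Bianca in UTC: 09:00-13:00, 14:00-16:00, 17:00-20:00 (subtract 4h to convert from UTC+4).
Clara in UTC: 08:00-14:00, 17:00-20:00 (subtract 4h to convert from UTC+4).
Vanya in UTC: 08:00-13:00, 14:00-19:00 (subtract 3h to convert from UTC+3).
Wei: free for 08:00-09:00. Keanu: not fully free for 08:00-09:00. Bianca: not fully free for 08:00-09:00. Clara: free for 08:00-09:00. Vanya: free for 08:00-09:00.

Bianca, Keanu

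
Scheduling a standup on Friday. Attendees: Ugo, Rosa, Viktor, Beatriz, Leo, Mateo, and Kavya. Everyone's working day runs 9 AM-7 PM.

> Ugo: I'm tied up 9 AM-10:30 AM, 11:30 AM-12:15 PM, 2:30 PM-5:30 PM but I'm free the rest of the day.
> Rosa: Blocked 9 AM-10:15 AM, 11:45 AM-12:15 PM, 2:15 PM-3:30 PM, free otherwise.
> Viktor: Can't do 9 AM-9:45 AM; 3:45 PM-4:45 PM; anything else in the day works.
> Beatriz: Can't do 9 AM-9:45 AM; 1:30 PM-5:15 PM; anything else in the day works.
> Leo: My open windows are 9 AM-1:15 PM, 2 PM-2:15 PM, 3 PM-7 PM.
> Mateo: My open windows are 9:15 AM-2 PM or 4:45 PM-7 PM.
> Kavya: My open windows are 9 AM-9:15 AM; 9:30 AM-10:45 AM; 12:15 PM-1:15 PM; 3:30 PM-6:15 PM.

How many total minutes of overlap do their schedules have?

120

Ugo free: 10:30-11:30, 12:15-14:30, 17:30-19:00 (invert busy blocks within the working day).
Rosa free: 10:15-11:45, 12:15-14:15, 15:30-19:00 (invert busy blocks within the working day).
Viktor free: 09:45-15:45, 16:45-19:00 (invert busy blocks within the working day).
Beatriz free: 09:45-13:30, 17:15-19:00 (invert busy blocks within the working day).
Leo free: 09:00-13:15, 14:00-14:15, 15:00-19:00.
Mateo free: 09:15-14:00, 16:45-19:00.
Kavya free: 09:00-09:15, 09:30-10:45, 12:15-13:15, 15:30-18:15.
Ugo ∩ Rosa: 10:30-11:30, 12:15-14:15, 17:30-19:00.
Ugo ∩ Rosa ∩ Viktor: 10:30-11:30, 12:15-14:15, 17:30-19:00.
Ugo ∩ Rosa ∩ Viktor ∩ Beatriz: 10:30-11:30, 12:15-13:30, 17:30-19:00.
Ugo ∩ Rosa ∩ Viktor ∩ Beatriz ∩ Leo: 10:30-11:30, 12:15-13:15, 17:30-19:00.
Ugo ∩ Rosa ∩ Viktor ∩ Beatriz ∩ Leo ∩ Mateo: 10:30-11:30, 12:15-13:15, 17:30-19:00.
Ugo ∩ Rosa ∩ Viktor ∩ Beatriz ∩ Leo ∩ Mateo ∩ Kavya: 10:30-10:45, 12:15-13:15, 17:30-18:15.
Summing the common windows: 15 + 60 + 45 = 120 minutes.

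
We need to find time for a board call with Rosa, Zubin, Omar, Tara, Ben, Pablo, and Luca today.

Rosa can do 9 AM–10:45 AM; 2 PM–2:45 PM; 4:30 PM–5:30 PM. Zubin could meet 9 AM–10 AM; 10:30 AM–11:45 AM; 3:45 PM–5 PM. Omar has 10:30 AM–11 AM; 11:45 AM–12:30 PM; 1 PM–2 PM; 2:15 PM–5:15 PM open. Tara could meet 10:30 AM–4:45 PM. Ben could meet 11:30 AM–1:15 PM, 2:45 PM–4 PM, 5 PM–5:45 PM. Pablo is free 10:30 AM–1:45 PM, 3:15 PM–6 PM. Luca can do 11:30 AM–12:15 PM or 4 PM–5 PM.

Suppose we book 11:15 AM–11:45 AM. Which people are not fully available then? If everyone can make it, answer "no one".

Ben, Luca, Omar, Rosa

Rosa: not fully free for 11:15-11:45. Zubin: free for 11:15-11:45. Omar: not fully free for 11:15-11:45. Tara: free for 11:15-11:45. Ben: not fully free for 11:15-11:45. Pablo: free for 11:15-11:45. Luca: not fully free for 11:15-11:45.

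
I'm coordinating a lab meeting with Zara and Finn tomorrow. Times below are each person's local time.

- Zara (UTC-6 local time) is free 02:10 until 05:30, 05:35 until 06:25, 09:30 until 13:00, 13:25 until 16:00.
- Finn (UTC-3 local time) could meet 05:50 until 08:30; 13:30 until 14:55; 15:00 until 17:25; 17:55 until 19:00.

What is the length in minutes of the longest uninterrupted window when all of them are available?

160

Zara in UTC: 08:10-11:30, 11:35-12:25, 15:30-19:00, 19:25-22:00 (add 6h to convert from UTC-6).
Finn in UTC: 08:50-11:30, 16:30-17:55, 18:00-20:25, 20:55-22:00 (add 3h to convert from UTC-3).
Zara ∩ Finn: 08:50-11:30, 16:30-17:55, 18:00-19:00, 19:25-20:25, 20:55-22:00.
So the common availability across everyone is 08:50-11:30, 16:30-17:55, 18:00-19:00, 19:25-20:25, 20:55-22:00.
The longest is 08:50-11:30 at 160 minutes.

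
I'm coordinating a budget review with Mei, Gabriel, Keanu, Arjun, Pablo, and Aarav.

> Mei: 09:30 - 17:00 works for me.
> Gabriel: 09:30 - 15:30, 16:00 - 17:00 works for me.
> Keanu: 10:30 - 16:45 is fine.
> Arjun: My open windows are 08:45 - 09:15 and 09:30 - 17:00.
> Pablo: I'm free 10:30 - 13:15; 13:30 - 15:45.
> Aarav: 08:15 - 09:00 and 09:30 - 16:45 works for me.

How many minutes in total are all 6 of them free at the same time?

Mei ∩ Gabriel: 09:30-15:30, 16:00-17:00.
Mei ∩ Gabriel ∩ Keanu: 10:30-15:30, 16:00-16:45.
Mei ∩ Gabriel ∩ Keanu ∩ Arjun: 10:30-15:30, 16:00-16:45.
Mei ∩ Gabriel ∩ Keanu ∩ Arjun ∩ Pablo: 10:30-13:15, 13:30-15:30.
Mei ∩ Gabriel ∩ Keanu ∩ Arjun ∩ Pablo ∩ Aarav: 10:30-13:15, 13:30-15:30.
Summing the common windows: 165 + 120 = 285 minutes.

285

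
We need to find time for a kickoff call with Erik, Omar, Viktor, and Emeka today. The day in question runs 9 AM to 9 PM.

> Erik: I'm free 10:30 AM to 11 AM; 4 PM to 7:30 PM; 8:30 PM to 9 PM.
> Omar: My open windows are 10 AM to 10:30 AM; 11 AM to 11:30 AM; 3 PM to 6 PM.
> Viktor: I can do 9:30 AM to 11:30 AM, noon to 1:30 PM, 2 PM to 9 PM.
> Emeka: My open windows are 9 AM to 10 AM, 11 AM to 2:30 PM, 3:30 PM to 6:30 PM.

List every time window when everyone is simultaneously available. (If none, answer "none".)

16:00-18:00

Erik ∩ Omar: 16:00-18:00.
Erik ∩ Omar ∩ Viktor: 16:00-18:00.
Erik ∩ Omar ∩ Viktor ∩ Emeka: 16:00-18:00.
Those are the intersection windows.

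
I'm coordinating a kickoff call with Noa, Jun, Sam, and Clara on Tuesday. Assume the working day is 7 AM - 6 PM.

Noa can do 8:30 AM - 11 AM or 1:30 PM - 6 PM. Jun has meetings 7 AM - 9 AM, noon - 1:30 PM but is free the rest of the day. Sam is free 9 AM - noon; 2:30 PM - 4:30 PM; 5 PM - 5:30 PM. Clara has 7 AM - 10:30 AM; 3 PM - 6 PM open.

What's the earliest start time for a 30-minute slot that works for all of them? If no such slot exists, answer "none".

09:00

Noa free: 08:30-11:00, 13:30-18:00.
Jun free: 09:00-12:00, 13:30-18:00 (invert busy blocks within the working day).
Sam free: 09:00-12:00, 14:30-16:30, 17:00-17:30.
Clara free: 07:00-10:30, 15:00-18:00.
Noa ∩ Jun: 09:00-11:00, 13:30-18:00.
Noa ∩ Jun ∩ Sam: 09:00-11:00, 14:30-16:30, 17:00-17:30.
Noa ∩ Jun ∩ Sam ∩ Clara: 09:00-10:30, 15:00-16:30, 17:00-17:30.
So the common availability across everyone is 09:00-10:30, 15:00-16:30, 17:00-17:30.
The first common window of at least 30 minutes is 09:00-10:30, so the earliest start is 09:00.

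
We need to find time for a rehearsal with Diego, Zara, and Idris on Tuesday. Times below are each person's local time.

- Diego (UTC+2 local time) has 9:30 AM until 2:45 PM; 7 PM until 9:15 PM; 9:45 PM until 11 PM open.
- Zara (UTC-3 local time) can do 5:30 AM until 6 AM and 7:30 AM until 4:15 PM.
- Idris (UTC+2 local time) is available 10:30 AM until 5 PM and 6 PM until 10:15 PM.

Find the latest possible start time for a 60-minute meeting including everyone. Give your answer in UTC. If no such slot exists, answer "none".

Diego in UTC: 07:30-12:45, 17:00-19:15, 19:45-21:00 (subtract 2h to convert from UTC+2).
Zara in UTC: 08:30-09:00, 10:30-19:15 (add 3h to convert from UTC-3).
Idris in UTC: 08:30-15:00, 16:00-20:15 (subtract 2h to convert from UTC+2).
Diego ∩ Zara: 08:30-09:00, 10:30-12:45, 17:00-19:15.
Diego ∩ Zara ∩ Idris: 08:30-09:00, 10:30-12:45, 17:00-19:15.
The last common window of at least 60 minutes is 17:00-19:15; a 60-minute meeting can start as late as 18:15 and still end by 19:15.

18:15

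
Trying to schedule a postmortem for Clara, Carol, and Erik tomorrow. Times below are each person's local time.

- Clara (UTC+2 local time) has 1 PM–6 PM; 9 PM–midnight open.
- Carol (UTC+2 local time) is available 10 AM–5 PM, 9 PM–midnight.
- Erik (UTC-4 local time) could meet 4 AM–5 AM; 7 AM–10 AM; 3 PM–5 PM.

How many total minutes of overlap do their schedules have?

Clara in UTC: 11:00-16:00, 19:00-22:00 (subtract 2h to convert from UTC+2).
Carol in UTC: 08:00-15:00, 19:00-22:00 (subtract 2h to convert from UTC+2).
Erik in UTC: 08:00-09:00, 11:00-14:00, 19:00-21:00 (add 4h to convert from UTC-4).
Clara ∩ Carol: 11:00-15:00, 19:00-22:00.
Clara ∩ Carol ∩ Erik: 11:00-14:00, 19:00-21:00.
Summing the common windows: 180 + 120 = 300 minutes.

300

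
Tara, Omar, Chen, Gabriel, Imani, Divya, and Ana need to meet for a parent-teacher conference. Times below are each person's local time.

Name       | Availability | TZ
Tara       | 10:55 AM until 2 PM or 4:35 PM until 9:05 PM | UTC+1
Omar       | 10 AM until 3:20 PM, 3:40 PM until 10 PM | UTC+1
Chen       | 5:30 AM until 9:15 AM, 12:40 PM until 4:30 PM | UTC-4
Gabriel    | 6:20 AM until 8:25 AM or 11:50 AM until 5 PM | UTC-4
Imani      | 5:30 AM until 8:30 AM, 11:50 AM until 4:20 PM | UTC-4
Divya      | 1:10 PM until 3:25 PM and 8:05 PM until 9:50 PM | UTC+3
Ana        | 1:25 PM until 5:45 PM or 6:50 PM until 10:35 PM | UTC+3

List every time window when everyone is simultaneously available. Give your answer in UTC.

10:25-12:25, 17:05-18:50

Tara in UTC: 09:55-13:00, 15:35-20:05 (subtract 1h to convert from UTC+1).
Omar in UTC: 09:00-14:20, 14:40-21:00 (subtract 1h to convert from UTC+1).
Chen in UTC: 09:30-13:15, 16:40-20:30 (add 4h to convert from UTC-4).
Gabriel in UTC: 10:20-12:25, 15:50-21:00 (add 4h to convert from UTC-4).
Imani in UTC: 09:30-12:30, 15:50-20:20 (add 4h to convert from UTC-4).
Divya in UTC: 10:10-12:25, 17:05-18:50 (subtract 3h to convert from UTC+3).
Ana in UTC: 10:25-14:45, 15:50-19:35 (subtract 3h to convert from UTC+3).
Tara ∩ Omar: 09:55-13:00, 15:35-20:05.
Tara ∩ Omar ∩ Chen: 09:55-13:00, 16:40-20:05.
Tara ∩ Omar ∩ Chen ∩ Gabriel: 10:20-12:25, 16:40-20:05.
Tara ∩ Omar ∩ Chen ∩ Gabriel ∩ Imani: 10:20-12:25, 16:40-20:05.
Tara ∩ Omar ∩ Chen ∩ Gabriel ∩ Imani ∩ Divya: 10:20-12:25, 17:05-18:50.
Tara ∩ Omar ∩ Chen ∩ Gabriel ∩ Imani ∩ Divya ∩ Ana: 10:25-12:25, 17:05-18:50.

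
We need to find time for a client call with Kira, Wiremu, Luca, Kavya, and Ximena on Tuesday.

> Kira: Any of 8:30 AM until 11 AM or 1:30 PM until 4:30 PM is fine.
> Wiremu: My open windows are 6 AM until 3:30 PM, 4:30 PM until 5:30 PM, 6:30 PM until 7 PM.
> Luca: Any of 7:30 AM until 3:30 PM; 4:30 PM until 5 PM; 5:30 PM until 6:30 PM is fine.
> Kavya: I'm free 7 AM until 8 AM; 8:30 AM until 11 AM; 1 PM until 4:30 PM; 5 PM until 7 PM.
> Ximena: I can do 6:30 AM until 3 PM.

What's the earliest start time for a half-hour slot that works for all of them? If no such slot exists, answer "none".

08:30

Kira ∩ Wiremu: 08:30-11:00, 13:30-15:30.
Kira ∩ Wiremu ∩ Luca: 08:30-11:00, 13:30-15:30.
Kira ∩ Wiremu ∩ Luca ∩ Kavya: 08:30-11:00, 13:30-15:30.
Kira ∩ Wiremu ∩ Luca ∩ Kavya ∩ Ximena: 08:30-11:00, 13:30-15:00.
The first common window of at least 30 minutes is 08:30-11:00, so the earliest start is 08:30.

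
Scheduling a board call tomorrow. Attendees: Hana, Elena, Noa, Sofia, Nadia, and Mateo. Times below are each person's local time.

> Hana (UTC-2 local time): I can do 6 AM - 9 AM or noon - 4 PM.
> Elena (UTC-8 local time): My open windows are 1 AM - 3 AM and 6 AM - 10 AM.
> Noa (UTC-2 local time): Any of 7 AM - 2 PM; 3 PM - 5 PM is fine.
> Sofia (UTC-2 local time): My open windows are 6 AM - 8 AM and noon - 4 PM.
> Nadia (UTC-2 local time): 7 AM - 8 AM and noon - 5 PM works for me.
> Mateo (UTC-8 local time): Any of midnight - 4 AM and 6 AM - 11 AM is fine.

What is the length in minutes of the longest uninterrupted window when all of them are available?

Hana in UTC: 08:00-11:00, 14:00-18:00 (add 2h to convert from UTC-2).
Elena in UTC: 09:00-11:00, 14:00-18:00 (add 8h to convert from UTC-8).
Noa in UTC: 09:00-16:00, 17:00-19:00 (add 2h to convert from UTC-2).
Sofia in UTC: 08:00-10:00, 14:00-18:00 (add 2h to convert from UTC-2).
Nadia in UTC: 09:00-10:00, 14:00-19:00 (add 2h to convert from UTC-2).
Mateo in UTC: 08:00-12:00, 14:00-19:00 (add 8h to convert from UTC-8).
Hana ∩ Elena: 09:00-11:00, 14:00-18:00.
Hana ∩ Elena ∩ Noa: 09:00-11:00, 14:00-16:00, 17:00-18:00.
Hana ∩ Elena ∩ Noa ∩ Sofia: 09:00-10:00, 14:00-16:00, 17:00-18:00.
Hana ∩ Elena ∩ Noa ∩ Sofia ∩ Nadia: 09:00-10:00, 14:00-16:00, 17:00-18:00.
Hana ∩ Elena ∩ Noa ∩ Sofia ∩ Nadia ∩ Mateo: 09:00-10:00, 14:00-16:00, 17:00-18:00.
The longest is 14:00-16:00 at 120 minutes.

120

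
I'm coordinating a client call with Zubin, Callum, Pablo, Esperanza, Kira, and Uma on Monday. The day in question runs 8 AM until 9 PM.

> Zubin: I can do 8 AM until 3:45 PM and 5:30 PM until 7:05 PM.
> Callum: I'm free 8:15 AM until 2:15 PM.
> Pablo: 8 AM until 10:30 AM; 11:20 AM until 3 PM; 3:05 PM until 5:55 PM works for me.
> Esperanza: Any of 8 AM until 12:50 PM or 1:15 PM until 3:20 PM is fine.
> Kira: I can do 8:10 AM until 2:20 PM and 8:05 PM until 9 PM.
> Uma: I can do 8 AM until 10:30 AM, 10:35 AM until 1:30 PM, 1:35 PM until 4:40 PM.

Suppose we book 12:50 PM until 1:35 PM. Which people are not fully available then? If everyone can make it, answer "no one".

Esperanza, Uma

Zubin: free for 12:50-13:35. Callum: free for 12:50-13:35. Pablo: free for 12:50-13:35. Esperanza: not fully free for 12:50-13:35. Kira: free for 12:50-13:35. Uma: not fully free for 12:50-13:35.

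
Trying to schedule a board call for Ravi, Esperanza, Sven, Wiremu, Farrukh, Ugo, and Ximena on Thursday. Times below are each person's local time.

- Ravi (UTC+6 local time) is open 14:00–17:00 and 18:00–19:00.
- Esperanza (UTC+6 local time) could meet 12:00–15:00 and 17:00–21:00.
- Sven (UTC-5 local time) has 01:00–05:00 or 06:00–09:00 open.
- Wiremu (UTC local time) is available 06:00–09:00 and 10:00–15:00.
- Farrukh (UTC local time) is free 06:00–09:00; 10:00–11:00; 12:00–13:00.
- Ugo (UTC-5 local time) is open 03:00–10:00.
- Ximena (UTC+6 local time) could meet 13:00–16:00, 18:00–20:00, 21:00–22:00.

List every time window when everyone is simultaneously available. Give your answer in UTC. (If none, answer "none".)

Ravi in UTC: 08:00-11:00, 12:00-13:00 (subtract 6h to convert from UTC+6).
Esperanza in UTC: 06:00-09:00, 11:00-15:00 (subtract 6h to convert from UTC+6).
Sven in UTC: 06:00-10:00, 11:00-14:00 (add 5h to convert from UTC-5).
Wiremu in UTC: 06:00-09:00, 10:00-15:00.
Farrukh in UTC: 06:00-09:00, 10:00-11:00, 12:00-13:00.
Ugo in UTC: 08:00-15:00 (add 5h to convert from UTC-5).
Ximena in UTC: 07:00-10:00, 12:00-14:00, 15:00-16:00 (subtract 6h to convert from UTC+6).
Ravi ∩ Esperanza: 08:00-09:00, 12:00-13:00.
Ravi ∩ Esperanza ∩ Sven: 08:00-09:00, 12:00-13:00.
Ravi ∩ Esperanza ∩ Sven ∩ Wiremu: 08:00-09:00, 12:00-13:00.
Ravi ∩ Esperanza ∩ Sven ∩ Wiremu ∩ Farrukh: 08:00-09:00, 12:00-13:00.
Ravi ∩ Esperanza ∩ Sven ∩ Wiremu ∩ Farrukh ∩ Ugo: 08:00-09:00, 12:00-13:00.
Ravi ∩ Esperanza ∩ Sven ∩ Wiremu ∩ Farrukh ∩ Ugo ∩ Ximena: 08:00-09:00, 12:00-13:00.
So the common availability across everyone is 08:00-09:00, 12:00-13:00.

08:00-09:00, 12:00-13:00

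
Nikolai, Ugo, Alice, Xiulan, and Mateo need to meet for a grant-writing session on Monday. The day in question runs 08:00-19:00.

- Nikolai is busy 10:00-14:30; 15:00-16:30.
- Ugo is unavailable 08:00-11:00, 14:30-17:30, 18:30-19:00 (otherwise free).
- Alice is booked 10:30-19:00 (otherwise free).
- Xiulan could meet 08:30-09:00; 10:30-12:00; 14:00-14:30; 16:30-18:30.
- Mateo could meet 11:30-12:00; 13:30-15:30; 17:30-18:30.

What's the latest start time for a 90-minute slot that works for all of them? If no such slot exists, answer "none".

none

Nikolai free: 08:00-10:00, 14:30-15:00, 16:30-19:00 (invert busy blocks within the working day).
Ugo free: 11:00-14:30, 17:30-18:30 (invert busy blocks within the working day).
Alice free: 08:00-10:30 (invert busy blocks within the working day).
Xiulan free: 08:30-09:00, 10:30-12:00, 14:00-14:30, 16:30-18:30.
Mateo free: 11:30-12:00, 13:30-15:30, 17:30-18:30.
Nikolai ∩ Ugo: 17:30-18:30.
Nikolai ∩ Ugo ∩ Alice: ∅.
Nikolai ∩ Ugo ∩ Alice ∩ Xiulan: ∅.
Nikolai ∩ Ugo ∩ Alice ∩ Xiulan ∩ Mateo: ∅.
There is no time when everyone is free.
No common window is at least 90 minutes long.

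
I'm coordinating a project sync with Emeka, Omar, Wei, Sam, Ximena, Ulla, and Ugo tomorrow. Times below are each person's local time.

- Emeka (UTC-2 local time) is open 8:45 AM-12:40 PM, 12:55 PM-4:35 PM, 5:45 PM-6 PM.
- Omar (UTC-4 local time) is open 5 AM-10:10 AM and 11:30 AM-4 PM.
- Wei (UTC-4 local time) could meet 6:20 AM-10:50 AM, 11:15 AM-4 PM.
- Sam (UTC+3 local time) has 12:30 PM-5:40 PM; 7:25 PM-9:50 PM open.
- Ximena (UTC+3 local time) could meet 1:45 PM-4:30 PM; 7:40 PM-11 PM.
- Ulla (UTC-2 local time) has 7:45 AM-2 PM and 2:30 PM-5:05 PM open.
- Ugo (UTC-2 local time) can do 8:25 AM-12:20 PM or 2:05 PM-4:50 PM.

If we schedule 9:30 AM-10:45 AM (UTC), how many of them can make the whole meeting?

2

Emeka in UTC: 10:45-14:40, 14:55-18:35, 19:45-20:00 (add 2h to convert from UTC-2).
Omar in UTC: 09:00-14:10, 15:30-20:00 (add 4h to convert from UTC-4).
Wei in UTC: 10:20-14:50, 15:15-20:00 (add 4h to convert from UTC-4).
Sam in UTC: 09:30-14:40, 16:25-18:50 (subtract 3h to convert from UTC+3).
Ximena in UTC: 10:45-13:30, 16:40-20:00 (subtract 3h to convert from UTC+3).
Ulla in UTC: 09:45-16:00, 16:30-19:05 (add 2h to convert from UTC-2).
Ugo in UTC: 10:25-14:20, 16:05-18:50 (add 2h to convert from UTC-2).
Omar and Sam can make the full 09:30-10:45 slot — that's 2.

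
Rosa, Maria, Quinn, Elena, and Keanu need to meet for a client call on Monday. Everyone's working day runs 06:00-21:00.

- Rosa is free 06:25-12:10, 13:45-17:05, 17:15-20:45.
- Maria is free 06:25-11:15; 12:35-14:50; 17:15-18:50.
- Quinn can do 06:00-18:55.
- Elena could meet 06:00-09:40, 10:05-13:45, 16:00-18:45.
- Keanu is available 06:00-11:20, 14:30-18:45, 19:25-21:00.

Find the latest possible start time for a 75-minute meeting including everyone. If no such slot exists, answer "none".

17:30

Rosa ∩ Maria: 06:25-11:15, 13:45-14:50, 17:15-18:50.
Rosa ∩ Maria ∩ Quinn: 06:25-11:15, 13:45-14:50, 17:15-18:50.
Rosa ∩ Maria ∩ Quinn ∩ Elena: 06:25-09:40, 10:05-11:15, 17:15-18:45.
Rosa ∩ Maria ∩ Quinn ∩ Elena ∩ Keanu: 06:25-09:40, 10:05-11:15, 17:15-18:45.
The last common window of at least 75 minutes is 17:15-18:45; a 75-minute meeting can start as late as 17:30 and still end by 18:45.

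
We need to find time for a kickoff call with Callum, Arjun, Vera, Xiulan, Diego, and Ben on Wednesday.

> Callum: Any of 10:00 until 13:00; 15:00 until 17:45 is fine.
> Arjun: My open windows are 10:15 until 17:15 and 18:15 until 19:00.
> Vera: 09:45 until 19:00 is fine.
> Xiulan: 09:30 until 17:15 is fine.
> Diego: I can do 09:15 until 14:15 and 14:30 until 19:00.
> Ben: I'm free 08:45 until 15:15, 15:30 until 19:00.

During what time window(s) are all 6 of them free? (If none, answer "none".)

10:15-13:00, 15:00-15:15, 15:30-17:15

Callum ∩ Arjun: 10:15-13:00, 15:00-17:15.
Callum ∩ Arjun ∩ Vera: 10:15-13:00, 15:00-17:15.
Callum ∩ Arjun ∩ Vera ∩ Xiulan: 10:15-13:00, 15:00-17:15.
Callum ∩ Arjun ∩ Vera ∩ Xiulan ∩ Diego: 10:15-13:00, 15:00-17:15.
Callum ∩ Arjun ∩ Vera ∩ Xiulan ∩ Diego ∩ Ben: 10:15-13:00, 15:00-15:15, 15:30-17:15.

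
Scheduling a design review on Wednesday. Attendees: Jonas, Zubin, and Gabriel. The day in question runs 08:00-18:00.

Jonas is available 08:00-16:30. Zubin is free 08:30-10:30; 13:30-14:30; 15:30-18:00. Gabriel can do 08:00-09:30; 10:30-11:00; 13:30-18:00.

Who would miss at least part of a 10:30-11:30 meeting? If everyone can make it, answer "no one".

Gabriel, Zubin

Jonas: free for 10:30-11:30. Zubin: not fully free for 10:30-11:30. Gabriel: not fully free for 10:30-11:30.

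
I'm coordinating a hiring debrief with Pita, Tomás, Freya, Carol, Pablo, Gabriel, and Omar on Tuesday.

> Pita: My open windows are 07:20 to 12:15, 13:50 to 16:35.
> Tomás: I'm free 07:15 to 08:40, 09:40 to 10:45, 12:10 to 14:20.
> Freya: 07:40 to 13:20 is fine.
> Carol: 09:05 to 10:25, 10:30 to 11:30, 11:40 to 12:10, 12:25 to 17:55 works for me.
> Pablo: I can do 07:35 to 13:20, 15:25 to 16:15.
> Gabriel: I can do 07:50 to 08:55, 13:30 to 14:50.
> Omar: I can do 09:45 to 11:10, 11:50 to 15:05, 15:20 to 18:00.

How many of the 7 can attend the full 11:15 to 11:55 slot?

Pita, Freya, and Pablo can make the full 11:15-11:55 slot — that's 3.

3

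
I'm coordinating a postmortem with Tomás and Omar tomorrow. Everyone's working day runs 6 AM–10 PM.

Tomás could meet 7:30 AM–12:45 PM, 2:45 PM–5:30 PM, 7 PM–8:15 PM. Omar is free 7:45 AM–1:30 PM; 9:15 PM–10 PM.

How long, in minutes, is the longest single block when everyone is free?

300

Tomás ∩ Omar: 07:45-12:45.
The longest is 07:45-12:45 at 300 minutes.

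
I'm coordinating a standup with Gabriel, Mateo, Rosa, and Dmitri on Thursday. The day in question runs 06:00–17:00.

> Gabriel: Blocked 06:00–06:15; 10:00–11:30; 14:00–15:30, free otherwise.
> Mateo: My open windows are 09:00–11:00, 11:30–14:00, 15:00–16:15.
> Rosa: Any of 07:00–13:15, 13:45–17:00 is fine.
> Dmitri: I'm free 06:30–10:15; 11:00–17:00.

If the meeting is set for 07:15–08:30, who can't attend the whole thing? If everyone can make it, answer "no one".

Mateo

Gabriel free: 06:15-10:00, 11:30-14:00, 15:30-17:00 (invert busy blocks within the working day).
Mateo free: 09:00-11:00, 11:30-14:00, 15:00-16:15.
Rosa free: 07:00-13:15, 13:45-17:00.
Dmitri free: 06:30-10:15, 11:00-17:00.
Gabriel: free for 07:15-08:30. Mateo: not fully free for 07:15-08:30. Rosa: free for 07:15-08:30. Dmitri: free for 07:15-08:30.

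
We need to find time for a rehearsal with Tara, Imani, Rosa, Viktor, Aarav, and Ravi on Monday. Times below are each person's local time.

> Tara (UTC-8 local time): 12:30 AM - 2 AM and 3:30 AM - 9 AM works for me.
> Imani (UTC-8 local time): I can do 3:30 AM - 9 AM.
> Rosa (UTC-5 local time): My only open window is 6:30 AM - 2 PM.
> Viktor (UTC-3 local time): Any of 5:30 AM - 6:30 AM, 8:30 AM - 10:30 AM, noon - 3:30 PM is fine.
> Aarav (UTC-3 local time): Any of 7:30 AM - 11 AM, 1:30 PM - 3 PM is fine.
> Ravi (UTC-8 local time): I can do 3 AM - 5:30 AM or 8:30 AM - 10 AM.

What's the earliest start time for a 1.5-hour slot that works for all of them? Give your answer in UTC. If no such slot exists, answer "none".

11:30

Tara in UTC: 08:30-10:00, 11:30-17:00 (add 8h to convert from UTC-8).
Imani in UTC: 11:30-17:00 (add 8h to convert from UTC-8).
Rosa in UTC: 11:30-19:00 (add 5h to convert from UTC-5).
Viktor in UTC: 08:30-09:30, 11:30-13:30, 15:00-18:30 (add 3h to convert from UTC-3).
Aarav in UTC: 10:30-14:00, 16:30-18:00 (add 3h to convert from UTC-3).
Ravi in UTC: 11:00-13:30, 16:30-18:00 (add 8h to convert from UTC-8).
Tara ∩ Imani: 11:30-17:00.
Tara ∩ Imani ∩ Rosa: 11:30-17:00.
Tara ∩ Imani ∩ Rosa ∩ Viktor: 11:30-13:30, 15:00-17:00.
Tara ∩ Imani ∩ Rosa ∩ Viktor ∩ Aarav: 11:30-13:30, 16:30-17:00.
Tara ∩ Imani ∩ Rosa ∩ Viktor ∩ Aarav ∩ Ravi: 11:30-13:30, 16:30-17:00.
The first common window of at least 90 minutes is 11:30-13:30, so the earliest start is 11:30.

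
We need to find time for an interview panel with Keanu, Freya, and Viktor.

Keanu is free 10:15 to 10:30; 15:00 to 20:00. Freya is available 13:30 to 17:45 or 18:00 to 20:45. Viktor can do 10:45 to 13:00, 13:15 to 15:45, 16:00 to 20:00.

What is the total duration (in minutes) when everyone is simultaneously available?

Keanu ∩ Freya: 15:00-17:45, 18:00-20:00.
Keanu ∩ Freya ∩ Viktor: 15:00-15:45, 16:00-17:45, 18:00-20:00.
Summing the common windows: 45 + 105 + 120 = 270 minutes.

270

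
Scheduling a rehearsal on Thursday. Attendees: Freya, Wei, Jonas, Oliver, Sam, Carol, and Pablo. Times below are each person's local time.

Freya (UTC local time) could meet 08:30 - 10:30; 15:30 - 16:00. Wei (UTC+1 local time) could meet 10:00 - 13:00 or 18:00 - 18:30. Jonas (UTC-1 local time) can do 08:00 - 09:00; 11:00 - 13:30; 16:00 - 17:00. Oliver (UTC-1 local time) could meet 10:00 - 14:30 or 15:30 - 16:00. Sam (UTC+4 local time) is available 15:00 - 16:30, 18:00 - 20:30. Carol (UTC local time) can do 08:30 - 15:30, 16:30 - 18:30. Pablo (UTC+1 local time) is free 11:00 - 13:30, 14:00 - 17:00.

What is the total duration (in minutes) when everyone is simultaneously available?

0

Freya in UTC: 08:30-10:30, 15:30-16:00.
Wei in UTC: 09:00-12:00, 17:00-17:30 (subtract 1h to convert from UTC+1).
Jonas in UTC: 09:00-10:00, 12:00-14:30, 17:00-18:00 (add 1h to convert from UTC-1).
Oliver in UTC: 11:00-15:30, 16:30-17:00 (add 1h to convert from UTC-1).
Sam in UTC: 11:00-12:30, 14:00-16:30 (subtract 4h to convert from UTC+4).
Carol in UTC: 08:30-15:30, 16:30-18:30.
Pablo in UTC: 10:00-12:30, 13:00-16:00 (subtract 1h to convert from UTC+1).
Freya ∩ Wei: 09:00-10:30.
Freya ∩ Wei ∩ Jonas: 09:00-10:00.
Freya ∩ Wei ∩ Jonas ∩ Oliver: ∅.
Freya ∩ Wei ∩ Jonas ∩ Oliver ∩ Sam: ∅.
Freya ∩ Wei ∩ Jonas ∩ Oliver ∩ Sam ∩ Carol: ∅.
Freya ∩ Wei ∩ Jonas ∩ Oliver ∩ Sam ∩ Carol ∩ Pablo: ∅.
There is no time when everyone is free.
There is no common window, so the total is 0 minutes.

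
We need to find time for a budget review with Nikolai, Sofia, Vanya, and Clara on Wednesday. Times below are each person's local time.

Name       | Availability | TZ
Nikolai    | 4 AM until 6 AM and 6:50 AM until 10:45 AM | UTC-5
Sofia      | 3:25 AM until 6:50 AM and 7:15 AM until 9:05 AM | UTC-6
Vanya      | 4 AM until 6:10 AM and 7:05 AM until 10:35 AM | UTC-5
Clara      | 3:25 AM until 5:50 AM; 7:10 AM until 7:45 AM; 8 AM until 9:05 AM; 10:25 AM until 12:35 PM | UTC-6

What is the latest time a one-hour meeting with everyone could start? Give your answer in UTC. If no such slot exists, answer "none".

14:05

Nikolai in UTC: 09:00-11:00, 11:50-15:45 (add 5h to convert from UTC-5).
Sofia in UTC: 09:25-12:50, 13:15-15:05 (add 6h to convert from UTC-6).
Vanya in UTC: 09:00-11:10, 12:05-15:35 (add 5h to convert from UTC-5).
Clara in UTC: 09:25-11:50, 13:10-13:45, 14:00-15:05, 16:25-18:35 (add 6h to convert from UTC-6).
Nikolai ∩ Sofia: 09:25-11:00, 11:50-12:50, 13:15-15:05.
Nikolai ∩ Sofia ∩ Vanya: 09:25-11:00, 12:05-12:50, 13:15-15:05.
Nikolai ∩ Sofia ∩ Vanya ∩ Clara: 09:25-11:00, 13:15-13:45, 14:00-15:05.
The last common window of at least 60 minutes is 14:00-15:05; a 60-minute meeting can start as late as 14:05 and still end by 15:05.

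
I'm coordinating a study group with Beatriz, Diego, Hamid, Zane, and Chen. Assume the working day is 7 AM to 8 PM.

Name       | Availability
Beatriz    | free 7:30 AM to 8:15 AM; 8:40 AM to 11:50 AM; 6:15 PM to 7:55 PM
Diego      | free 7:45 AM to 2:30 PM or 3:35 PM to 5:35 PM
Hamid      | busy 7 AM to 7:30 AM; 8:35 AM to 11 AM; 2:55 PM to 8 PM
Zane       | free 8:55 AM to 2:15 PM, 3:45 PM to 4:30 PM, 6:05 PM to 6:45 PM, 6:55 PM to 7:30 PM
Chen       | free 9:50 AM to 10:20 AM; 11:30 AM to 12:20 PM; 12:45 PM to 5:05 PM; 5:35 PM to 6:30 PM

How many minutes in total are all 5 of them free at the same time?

Beatriz free: 07:30-08:15, 08:40-11:50, 18:15-19:55.
Diego free: 07:45-14:30, 15:35-17:35.
Hamid free: 07:30-08:35, 11:00-14:55 (invert busy blocks within the working day).
Zane free: 08:55-14:15, 15:45-16:30, 18:05-18:45, 18:55-19:30.
Chen free: 09:50-10:20, 11:30-12:20, 12:45-17:05, 17:35-18:30.
Beatriz ∩ Diego: 07:45-08:15, 08:40-11:50.
Beatriz ∩ Diego ∩ Hamid: 07:45-08:15, 11:00-11:50.
Beatriz ∩ Diego ∩ Hamid ∩ Zane: 11:00-11:50.
Beatriz ∩ Diego ∩ Hamid ∩ Zane ∩ Chen: 11:30-11:50.
That's a single block of 20 minutes.

20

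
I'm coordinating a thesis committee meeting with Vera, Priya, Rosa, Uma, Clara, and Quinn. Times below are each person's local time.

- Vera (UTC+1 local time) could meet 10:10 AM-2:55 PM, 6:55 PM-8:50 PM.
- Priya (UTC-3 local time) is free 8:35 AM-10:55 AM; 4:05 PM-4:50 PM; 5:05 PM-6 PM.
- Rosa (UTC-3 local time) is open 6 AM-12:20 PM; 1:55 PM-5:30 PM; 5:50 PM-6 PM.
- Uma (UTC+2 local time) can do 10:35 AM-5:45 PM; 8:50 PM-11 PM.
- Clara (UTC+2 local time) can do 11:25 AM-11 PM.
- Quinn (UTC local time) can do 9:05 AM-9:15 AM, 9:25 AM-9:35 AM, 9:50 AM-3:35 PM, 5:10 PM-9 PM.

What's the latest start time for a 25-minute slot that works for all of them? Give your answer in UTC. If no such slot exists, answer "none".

19:25

Vera in UTC: 09:10-13:55, 17:55-19:50 (subtract 1h to convert from UTC+1).
Priya in UTC: 11:35-13:55, 19:05-19:50, 20:05-21:00 (add 3h to convert from UTC-3).
Rosa in UTC: 09:00-15:20, 16:55-20:30, 20:50-21:00 (add 3h to convert from UTC-3).
Uma in UTC: 08:35-15:45, 18:50-21:00 (subtract 2h to convert from UTC+2).
Clara in UTC: 09:25-21:00 (subtract 2h to convert from UTC+2).
Quinn in UTC: 09:05-09:15, 09:25-09:35, 09:50-15:35, 17:10-21:00.
Vera ∩ Priya: 11:35-13:55, 19:05-19:50.
Vera ∩ Priya ∩ Rosa: 11:35-13:55, 19:05-19:50.
Vera ∩ Priya ∩ Rosa ∩ Uma: 11:35-13:55, 19:05-19:50.
Vera ∩ Priya ∩ Rosa ∩ Uma ∩ Clara: 11:35-13:55, 19:05-19:50.
Vera ∩ Priya ∩ Rosa ∩ Uma ∩ Clara ∩ Quinn: 11:35-13:55, 19:05-19:50.
The last common window of at least 25 minutes is 19:05-19:50; a 25-minute meeting can start as late as 19:25 and still end by 19:50.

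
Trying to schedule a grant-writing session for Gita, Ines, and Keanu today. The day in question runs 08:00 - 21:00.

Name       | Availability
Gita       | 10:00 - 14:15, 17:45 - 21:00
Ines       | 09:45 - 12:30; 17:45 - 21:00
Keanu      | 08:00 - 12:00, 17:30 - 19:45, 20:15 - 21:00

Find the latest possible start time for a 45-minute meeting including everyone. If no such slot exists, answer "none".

20:15

Gita ∩ Ines: 10:00-12:30, 17:45-21:00.
Gita ∩ Ines ∩ Keanu: 10:00-12:00, 17:45-19:45, 20:15-21:00.
The last common window of at least 45 minutes is 20:15-21:00; a 45-minute meeting can start as late as 20:15 and still end by 21:00.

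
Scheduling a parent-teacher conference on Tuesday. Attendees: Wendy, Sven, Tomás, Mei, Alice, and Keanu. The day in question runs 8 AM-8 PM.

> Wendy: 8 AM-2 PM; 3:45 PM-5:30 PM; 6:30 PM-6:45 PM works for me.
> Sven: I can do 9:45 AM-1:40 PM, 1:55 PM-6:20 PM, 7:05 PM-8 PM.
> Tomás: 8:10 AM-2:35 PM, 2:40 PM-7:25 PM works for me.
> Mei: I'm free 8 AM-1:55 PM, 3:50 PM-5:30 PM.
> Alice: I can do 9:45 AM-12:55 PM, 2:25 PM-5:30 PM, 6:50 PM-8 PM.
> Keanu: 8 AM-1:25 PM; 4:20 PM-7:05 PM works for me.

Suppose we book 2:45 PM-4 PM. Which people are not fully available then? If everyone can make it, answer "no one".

Keanu, Mei, Wendy

Wendy: not fully free for 14:45-16:00. Sven: free for 14:45-16:00. Tomás: free for 14:45-16:00. Mei: not fully free for 14:45-16:00. Alice: free for 14:45-16:00. Keanu: not fully free for 14:45-16:00.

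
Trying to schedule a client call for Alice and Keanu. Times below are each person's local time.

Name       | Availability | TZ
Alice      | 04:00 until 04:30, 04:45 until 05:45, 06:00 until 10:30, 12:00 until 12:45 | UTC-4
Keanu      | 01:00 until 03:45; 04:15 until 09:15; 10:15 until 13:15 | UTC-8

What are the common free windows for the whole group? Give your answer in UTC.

Alice in UTC: 08:00-08:30, 08:45-09:45, 10:00-14:30, 16:00-16:45 (add 4h to convert from UTC-4).
Keanu in UTC: 09:00-11:45, 12:15-17:15, 18:15-21:15 (add 8h to convert from UTC-8).
Alice ∩ Keanu: 09:00-09:45, 10:00-11:45, 12:15-14:30, 16:00-16:45.

09:00-09:45, 10:00-11:45, 12:15-14:30, 16:00-16:45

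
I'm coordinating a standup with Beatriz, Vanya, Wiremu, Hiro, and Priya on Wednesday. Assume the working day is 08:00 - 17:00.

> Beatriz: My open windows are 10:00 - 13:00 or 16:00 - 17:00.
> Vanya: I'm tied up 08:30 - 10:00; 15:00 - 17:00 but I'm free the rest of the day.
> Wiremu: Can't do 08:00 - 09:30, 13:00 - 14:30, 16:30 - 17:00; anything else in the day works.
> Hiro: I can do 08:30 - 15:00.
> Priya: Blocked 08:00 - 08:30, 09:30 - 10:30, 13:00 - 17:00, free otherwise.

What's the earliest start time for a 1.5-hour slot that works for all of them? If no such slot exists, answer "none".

Beatriz free: 10:00-13:00, 16:00-17:00.
Vanya free: 08:00-08:30, 10:00-15:00 (invert busy blocks within the working day).
Wiremu free: 09:30-13:00, 14:30-16:30 (invert busy blocks within the working day).
Hiro free: 08:30-15:00.
Priya free: 08:30-09:30, 10:30-13:00 (invert busy blocks within the working day).
Beatriz ∩ Vanya: 10:00-13:00.
Beatriz ∩ Vanya ∩ Wiremu: 10:00-13:00.
Beatriz ∩ Vanya ∩ Wiremu ∩ Hiro: 10:00-13:00.
Beatriz ∩ Vanya ∩ Wiremu ∩ Hiro ∩ Priya: 10:30-13:00.
So the common availability across everyone is 10:30-13:00.
The first common window of at least 90 minutes is 10:30-13:00, so the earliest start is 10:30.

10:30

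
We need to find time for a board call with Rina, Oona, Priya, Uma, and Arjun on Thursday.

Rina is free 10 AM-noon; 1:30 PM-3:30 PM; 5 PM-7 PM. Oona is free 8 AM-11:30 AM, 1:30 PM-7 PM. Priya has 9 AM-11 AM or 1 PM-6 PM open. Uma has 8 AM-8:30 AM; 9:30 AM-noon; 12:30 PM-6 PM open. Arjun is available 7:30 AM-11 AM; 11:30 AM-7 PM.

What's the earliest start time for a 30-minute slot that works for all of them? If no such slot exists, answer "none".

10:00

Rina ∩ Oona: 10:00-11:30, 13:30-15:30, 17:00-19:00.
Rina ∩ Oona ∩ Priya: 10:00-11:00, 13:30-15:30, 17:00-18:00.
Rina ∩ Oona ∩ Priya ∩ Uma: 10:00-11:00, 13:30-15:30, 17:00-18:00.
Rina ∩ Oona ∩ Priya ∩ Uma ∩ Arjun: 10:00-11:00, 13:30-15:30, 17:00-18:00.
Those are the intersection windows.
The first common window of at least 30 minutes is 10:00-11:00, so the earliest start is 10:00.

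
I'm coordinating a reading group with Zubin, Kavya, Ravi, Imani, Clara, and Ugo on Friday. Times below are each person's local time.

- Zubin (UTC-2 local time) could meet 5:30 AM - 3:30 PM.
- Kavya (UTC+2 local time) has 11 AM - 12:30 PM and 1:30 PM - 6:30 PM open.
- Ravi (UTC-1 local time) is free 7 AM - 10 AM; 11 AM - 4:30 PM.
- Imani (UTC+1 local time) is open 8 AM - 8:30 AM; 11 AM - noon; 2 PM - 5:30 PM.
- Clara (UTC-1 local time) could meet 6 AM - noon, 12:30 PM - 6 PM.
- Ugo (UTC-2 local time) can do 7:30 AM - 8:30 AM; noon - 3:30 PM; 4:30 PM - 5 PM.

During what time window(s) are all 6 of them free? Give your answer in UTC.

10:00-10:30, 14:00-16:30

Zubin in UTC: 07:30-17:30 (add 2h to convert from UTC-2).
Kavya in UTC: 09:00-10:30, 11:30-16:30 (subtract 2h to convert from UTC+2).
Ravi in UTC: 08:00-11:00, 12:00-17:30 (add 1h to convert from UTC-1).
Imani in UTC: 07:00-07:30, 10:00-11:00, 13:00-16:30 (subtract 1h to convert from UTC+1).
Clara in UTC: 07:00-13:00, 13:30-19:00 (add 1h to convert from UTC-1).
Ugo in UTC: 09:30-10:30, 14:00-17:30, 18:30-19:00 (add 2h to convert from UTC-2).
Zubin ∩ Kavya: 09:00-10:30, 11:30-16:30.
Zubin ∩ Kavya ∩ Ravi: 09:00-10:30, 12:00-16:30.
Zubin ∩ Kavya ∩ Ravi ∩ Imani: 10:00-10:30, 13:00-16:30.
Zubin ∩ Kavya ∩ Ravi ∩ Imani ∩ Clara: 10:00-10:30, 13:30-16:30.
Zubin ∩ Kavya ∩ Ravi ∩ Imani ∩ Clara ∩ Ugo: 10:00-10:30, 14:00-16:30.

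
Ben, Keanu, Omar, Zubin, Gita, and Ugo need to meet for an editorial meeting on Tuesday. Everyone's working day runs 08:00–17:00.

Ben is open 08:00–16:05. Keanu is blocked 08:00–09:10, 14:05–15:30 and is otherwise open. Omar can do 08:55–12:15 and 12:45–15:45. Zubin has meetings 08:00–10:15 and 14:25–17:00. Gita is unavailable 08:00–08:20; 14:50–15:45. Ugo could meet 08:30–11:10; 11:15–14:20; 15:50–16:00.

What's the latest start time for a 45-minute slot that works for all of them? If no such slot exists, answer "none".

13:20

Ben free: 08:00-16:05.
Keanu free: 09:10-14:05, 15:30-17:00 (invert busy blocks within the working day).
Omar free: 08:55-12:15, 12:45-15:45.
Zubin free: 10:15-14:25 (invert busy blocks within the working day).
Gita free: 08:20-14:50, 15:45-17:00 (invert busy blocks within the working day).
Ugo free: 08:30-11:10, 11:15-14:20, 15:50-16:00.
Ben ∩ Keanu: 09:10-14:05, 15:30-16:05.
Ben ∩ Keanu ∩ Omar: 09:10-12:15, 12:45-14:05, 15:30-15:45.
Ben ∩ Keanu ∩ Omar ∩ Zubin: 10:15-12:15, 12:45-14:05.
Ben ∩ Keanu ∩ Omar ∩ Zubin ∩ Gita: 10:15-12:15, 12:45-14:05.
Ben ∩ Keanu ∩ Omar ∩ Zubin ∩ Gita ∩ Ugo: 10:15-11:10, 11:15-12:15, 12:45-14:05.
The last common window of at least 45 minutes is 12:45-14:05; a 45-minute meeting can start as late as 13:20 and still end by 14:05.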